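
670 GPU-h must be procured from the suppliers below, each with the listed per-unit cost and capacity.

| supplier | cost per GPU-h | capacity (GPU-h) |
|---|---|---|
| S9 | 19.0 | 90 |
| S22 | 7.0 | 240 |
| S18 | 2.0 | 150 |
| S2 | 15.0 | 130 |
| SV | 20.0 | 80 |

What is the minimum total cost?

Fill from the cheapest supplier first.
Take 150 from S18 at 2.0 → need 520 more.
Take 240 from S22 at 7.0 → need 280 more.
S2 at 15.0: take all 130 GPU-h → 150 still needed.
S9 (19.0): use full 90 → 60 GPU-h to go.
SV at 20.0: take 60 of its 80 → requirement met.
Cost = 150×2.0 + 240×7.0 + 130×15.0 + 90×19.0 + 60×20.0 = 6840.

6840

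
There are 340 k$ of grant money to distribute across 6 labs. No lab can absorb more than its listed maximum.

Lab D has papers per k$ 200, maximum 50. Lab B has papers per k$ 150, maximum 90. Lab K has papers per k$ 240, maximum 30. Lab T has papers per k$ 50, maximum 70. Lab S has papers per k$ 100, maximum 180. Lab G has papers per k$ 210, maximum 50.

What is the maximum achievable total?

Order the labs by papers per k$: Lab K 240 > Lab G 210 > Lab D 200 > Lab B 150 > Lab S 100 > Lab T 50.
Give Lab K 30 to hit its cap of 30 ; 310 left.
Lab G: +50 to 50 (cap) ; 260 left.
Give Lab D 50 to hit its cap of 50 ; 210 left.
Lab B takes 90 to reach its cap of 90 ; 120 left.
Lab S: +120 (room for 180) → 120. Pool exhausted.
Total = 200×50 + 150×90 + 240×30 + 100×120 + 210×50 = 53200.

53200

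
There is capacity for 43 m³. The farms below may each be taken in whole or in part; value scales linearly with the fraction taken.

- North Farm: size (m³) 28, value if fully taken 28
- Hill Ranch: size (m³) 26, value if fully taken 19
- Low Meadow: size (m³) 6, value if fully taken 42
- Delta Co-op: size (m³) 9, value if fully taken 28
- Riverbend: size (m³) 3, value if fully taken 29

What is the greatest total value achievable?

Sort by value density: Riverbend 29/3≈9.67, Low Meadow 42/6≈7, Delta Co-op 28/9≈3.11, North Farm 28/28≈1, Hill Ranch 19/26≈0.731.
All 3 m³ of Riverbend fit (value 29) → 40 remain.
Low Meadow: take in full, 6 m³ for value 42 → 34 left.
All 9 m³ of Delta Co-op fit (value 28) → 25 remain.
Fill the last 25 m³ with part of North Farm: 25/28 of it earns 25.
Total value = 124.

124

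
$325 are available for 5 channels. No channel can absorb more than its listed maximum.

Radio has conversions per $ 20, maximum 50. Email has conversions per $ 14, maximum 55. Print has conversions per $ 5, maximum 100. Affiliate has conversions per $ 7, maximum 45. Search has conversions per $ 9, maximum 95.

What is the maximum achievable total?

Order the channels by conversions per $: Radio 20 > Email 14 > Search 9 > Affiliate 7 > Print 5.
Radio takes 50 to reach its cap of 50 — 275 left.
Email: +55 to 55 (cap) — 220 left.
Search: +95 to 95 (cap) — 125 left.
Give Affiliate 45 to hit its cap of 45 — 80 left.
Print has room for 100 but only 80 remain, so it gets 80.
Total = 20×50 + 14×55 + 5×80 + 7×45 + 9×95 = 3340.

3340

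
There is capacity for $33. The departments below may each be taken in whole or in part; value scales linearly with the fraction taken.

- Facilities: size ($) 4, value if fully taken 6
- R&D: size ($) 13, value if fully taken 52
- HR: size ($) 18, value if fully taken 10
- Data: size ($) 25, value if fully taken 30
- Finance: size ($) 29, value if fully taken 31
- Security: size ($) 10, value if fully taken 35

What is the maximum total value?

100.2

Best value per unit of size first: R&D 52/13≈4, Security 35/10≈3.5, Facilities 6/4≈1.5, Data 30/25≈1.2, Finance 31/29≈1.07, HR 10/18≈0.556.
R&D: take in full, 13 $ for value 52 ; 20 left.
All 10 $ of Security fit (value 35) ; 10 remain.
Take all of Facilities (4 $, value 6) ; 6 $ left.
Only 6 $ remain; take 6/25 of Data for value 30×6/25 = 7.2.
Total value = 100.2.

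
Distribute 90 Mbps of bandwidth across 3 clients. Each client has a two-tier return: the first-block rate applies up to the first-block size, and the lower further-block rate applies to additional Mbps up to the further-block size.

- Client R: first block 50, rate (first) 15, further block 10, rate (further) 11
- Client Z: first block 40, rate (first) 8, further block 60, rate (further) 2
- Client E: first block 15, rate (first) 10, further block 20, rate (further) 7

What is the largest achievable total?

1130

Treat each block as its own option and order by rate: Client R/first 15 > Client R/second 11 > Client E/first 10 > Client Z/first 8 > Client E/second 7 > Client Z/second 2.
Client R/first (15): +50 ; 40 left.
Client R/second (11): +10 ; 30 left.
Client E/first (10): +15 ; 15 left.
Client Z first at 8: only 15 left, fill 15.
Total = 15×50 + 11×10 + 10×15 + 8×15 = 1130.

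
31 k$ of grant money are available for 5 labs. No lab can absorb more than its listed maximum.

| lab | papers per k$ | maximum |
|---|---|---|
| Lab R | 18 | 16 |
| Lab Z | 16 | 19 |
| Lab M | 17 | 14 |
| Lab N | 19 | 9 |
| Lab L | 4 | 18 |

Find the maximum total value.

561

Order the labs by papers per k$: Lab N 19 > Lab R 18 > Lab M 17 > Lab Z 16 > Lab L 4.
Lab N: +9 to 9 (cap) — 22 left.
Lab R takes 16 to reach its cap of 16 — 6 left.
Only 6 left; Lab M takes them to reach 6.
Total = 18×16 + 17×6 + 19×9 = 561.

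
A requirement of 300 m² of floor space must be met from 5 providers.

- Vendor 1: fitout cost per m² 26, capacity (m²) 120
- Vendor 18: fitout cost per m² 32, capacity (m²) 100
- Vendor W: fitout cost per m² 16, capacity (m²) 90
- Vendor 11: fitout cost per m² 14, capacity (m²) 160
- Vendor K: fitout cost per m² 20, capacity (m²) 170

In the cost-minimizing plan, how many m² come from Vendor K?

50

Use providers in increasing cost order.
Take 160 from Vendor 11 at 14 ; need 140 more.
Vendor W at 16: take all 90 m² ; 50 still needed.
Take 50 from Vendor K at 20 to finish.
Vendor 1, Vendor 18: unused.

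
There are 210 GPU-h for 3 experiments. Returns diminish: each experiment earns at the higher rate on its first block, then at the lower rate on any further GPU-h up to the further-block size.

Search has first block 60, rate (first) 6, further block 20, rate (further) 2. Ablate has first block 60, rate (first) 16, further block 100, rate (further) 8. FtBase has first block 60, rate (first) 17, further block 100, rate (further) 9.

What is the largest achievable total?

2790

Order all 6 blocks by rate: FtBase/first 17 > Ablate/first 16 > FtBase/second 9 > Ablate/second 8 > Search/first 6 > Search/second 2.
Fill FtBase first block (60 at 17) ; 150 left.
Ablate first at 16: fill all 60 ; 90 left.
90 remain; put them into FtBase second at 9.
Total = 17×60 + 16×60 + 9×90 = 2790.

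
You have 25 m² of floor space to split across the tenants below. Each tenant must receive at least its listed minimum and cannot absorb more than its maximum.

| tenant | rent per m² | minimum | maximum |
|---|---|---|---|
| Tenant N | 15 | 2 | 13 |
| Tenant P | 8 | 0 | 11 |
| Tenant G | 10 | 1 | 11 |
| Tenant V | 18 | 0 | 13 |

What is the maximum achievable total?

Meeting every minimum uses 2+0+1+0 = 3 m², leaving 22.
Order the tenants by rent per m²: Tenant V 18 > Tenant N 15 > Tenant G 10 > Tenant P 8.
Give Tenant V 13 more to hit its cap of 13 — 9 left.
Tenant N: +9 (room for 11) → 11. Pool exhausted.
Total = 15×11 + 10×1 + 18×13 = 409.

409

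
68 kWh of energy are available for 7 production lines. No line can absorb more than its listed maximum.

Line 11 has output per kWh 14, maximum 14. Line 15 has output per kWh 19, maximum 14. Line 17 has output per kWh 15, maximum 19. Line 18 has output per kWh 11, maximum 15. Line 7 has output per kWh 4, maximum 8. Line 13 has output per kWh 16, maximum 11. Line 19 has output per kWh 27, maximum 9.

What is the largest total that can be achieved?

Rank by output per kWh: Line 19 27 > Line 15 19 > Line 13 16 > Line 17 15 > Line 11 14 > Line 18 11 > Line 7 4.
Line 19 takes 9 to reach its cap of 9 → 59 left.
Line 15: +14 to 14 (cap) → 45 left.
Line 13 takes 11 to reach its cap of 11 → 34 left.
Line 17: +19 to 19 (cap) → 15 left.
Give Line 11 14 to hit its cap of 14 → 1 left.
Line 18 has room for 15 but only 1 remain, so it gets 1.
Total = 14×14 + 19×14 + 15×19 + 11×1 + 16×11 + 27×9 = 1177.

1177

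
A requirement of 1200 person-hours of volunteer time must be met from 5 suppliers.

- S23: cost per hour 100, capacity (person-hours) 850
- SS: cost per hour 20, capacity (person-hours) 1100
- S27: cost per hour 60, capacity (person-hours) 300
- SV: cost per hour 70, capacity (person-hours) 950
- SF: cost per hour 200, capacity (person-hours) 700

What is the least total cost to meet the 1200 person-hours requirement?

Use suppliers in increasing cost order.
SS (20): use full 1100 → 100 person-hours to go.
S27 (60): take the remaining 100 → done.
SV, S23, SF: unused.
Cost = 1100×20 + 100×60 = 28000.

28000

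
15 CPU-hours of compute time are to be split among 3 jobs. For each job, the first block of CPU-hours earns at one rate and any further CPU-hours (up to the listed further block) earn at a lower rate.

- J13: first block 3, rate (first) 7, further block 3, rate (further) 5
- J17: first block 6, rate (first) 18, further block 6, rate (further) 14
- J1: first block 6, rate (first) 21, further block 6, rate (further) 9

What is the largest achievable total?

276

Rank every tier by rate: J1/T1 21 > J17/T1 18 > J17/T2 14 > J1/T2 9 > J13/T1 7 > J13/T2 5.
Fill J1 T1 block (6 at 21) — 9 left.
Fill J17 T1 block (6 at 18) — 3 left.
J17/T2: +3 of 6 at 14; pool empty.
Total = 21×6 + 18×6 + 14×3 = 276.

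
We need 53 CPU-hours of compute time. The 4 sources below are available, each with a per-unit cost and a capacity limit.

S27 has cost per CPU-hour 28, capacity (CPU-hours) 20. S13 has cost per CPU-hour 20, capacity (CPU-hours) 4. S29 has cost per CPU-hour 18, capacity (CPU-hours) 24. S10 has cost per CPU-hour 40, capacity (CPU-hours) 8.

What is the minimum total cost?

1272

Cheapest first:
S29 (18): use full 24 ; 29 CPU-hours to go.
Take 4 from S13 at 20 ; need 25 more.
S27 (28): use full 20 ; 5 CPU-hours to go.
S10 (40): take the remaining 5 ; done.
Cost = 24×18 + 4×20 + 20×28 + 5×40 = 1272.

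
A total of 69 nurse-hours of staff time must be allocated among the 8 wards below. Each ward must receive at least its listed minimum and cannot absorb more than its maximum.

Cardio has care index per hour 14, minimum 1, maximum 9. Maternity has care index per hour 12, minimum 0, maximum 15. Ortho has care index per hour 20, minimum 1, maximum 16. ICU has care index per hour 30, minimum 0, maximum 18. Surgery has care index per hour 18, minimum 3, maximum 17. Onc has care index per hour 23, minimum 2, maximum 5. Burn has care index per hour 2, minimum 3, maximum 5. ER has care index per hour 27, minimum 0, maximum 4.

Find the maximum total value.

1479

Meeting every minimum uses 1+0+1+0+3+2+3+0 = 10 nurse-hours, leaving 59.
Highest care index per hour first: ICU 30 > ER 27 > Onc 23 > Ortho 20 > Surgery 18 > Cardio 14 > Maternity 12 > Burn 2.
ICU: +18 to 18 (cap) — 41 left.
Give ER 4 more to hit its cap of 4 — 37 left.
Onc: +3 to 5 (cap) — 34 left.
Ortho takes 15 more to reach its cap of 16 — 19 left.
Surgery: +14 to 17 (cap) — 5 left.
Cardio: +5 (room for 8) → 6. Pool exhausted.
Total = 14×6 + 20×16 + 30×18 + 18×17 + 23×5 + 2×3 + 27×4 = 1479.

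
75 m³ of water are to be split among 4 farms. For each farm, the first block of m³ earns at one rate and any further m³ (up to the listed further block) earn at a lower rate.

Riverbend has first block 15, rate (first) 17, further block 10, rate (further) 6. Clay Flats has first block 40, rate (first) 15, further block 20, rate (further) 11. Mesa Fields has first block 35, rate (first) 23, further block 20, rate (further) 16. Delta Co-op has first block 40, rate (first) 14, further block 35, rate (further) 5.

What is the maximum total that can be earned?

Order all 8 blocks by rate: Mesa Fields/first 23 > Riverbend/first 17 > Mesa Fields/second 16 > Clay Flats/first 15 > Delta Co-op/first 14 > Clay Flats/second 11 > Riverbend/second 6 > Delta Co-op/second 5.
Fill Mesa Fields first block (35 at 23) — 40 left.
Fill Riverbend first block (15 at 17) — 25 left.
Mesa Fields/second (16): +20 — 5 left.
5 remain; put them into Clay Flats first at 15.
Total = 23×35 + 17×15 + 16×20 + 15×5 = 1455.

1455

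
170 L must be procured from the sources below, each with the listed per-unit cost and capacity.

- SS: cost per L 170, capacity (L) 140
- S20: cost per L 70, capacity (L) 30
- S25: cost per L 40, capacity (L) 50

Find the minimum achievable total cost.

Fill from the cheapest source first.
Take 50 from S25 at 40 → need 120 more.
S20 at 70: take all 30 L → 90 still needed.
SS (170): take the remaining 90 → done.
Cost = 50×40 + 30×70 + 90×170 = 19400.

19400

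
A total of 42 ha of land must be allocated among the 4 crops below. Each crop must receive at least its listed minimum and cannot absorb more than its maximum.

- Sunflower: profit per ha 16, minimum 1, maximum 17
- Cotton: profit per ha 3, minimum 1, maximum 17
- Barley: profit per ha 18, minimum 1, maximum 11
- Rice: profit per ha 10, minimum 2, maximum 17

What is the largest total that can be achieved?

Meeting every minimum uses 1+1+1+2 = 5 ha, leaving 37.
Order the crops by profit per ha: Barley 18 > Sunflower 16 > Rice 10 > Cotton 3.
Barley: +10 to 11 (cap) — 27 left.
Give Sunflower 16 more to hit its cap of 17 — 11 left.
Rice: +11 (room for 15) → 13. Pool exhausted.
Total = 16×17 + 3×1 + 18×11 + 10×13 = 603.

603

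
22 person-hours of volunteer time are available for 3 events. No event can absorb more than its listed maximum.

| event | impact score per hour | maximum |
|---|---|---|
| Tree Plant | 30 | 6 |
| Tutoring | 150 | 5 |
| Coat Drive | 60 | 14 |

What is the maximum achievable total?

Highest impact score per hour first: Tutoring 150 > Coat Drive 60 > Tree Plant 30.
Tutoring takes 5 to reach its cap of 5 → 17 left.
Coat Drive: +14 to 14 (cap) → 3 left.
Only 3 left; Tree Plant takes them to reach 3.
Total = 30×3 + 150×5 + 60×14 = 1680.

1680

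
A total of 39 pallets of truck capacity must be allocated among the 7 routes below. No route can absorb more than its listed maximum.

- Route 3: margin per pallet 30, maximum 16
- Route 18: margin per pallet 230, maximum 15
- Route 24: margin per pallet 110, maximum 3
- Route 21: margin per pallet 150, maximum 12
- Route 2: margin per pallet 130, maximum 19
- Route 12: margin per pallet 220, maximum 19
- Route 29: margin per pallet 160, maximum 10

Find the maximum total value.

Highest margin per pallet first: Route 18 230 > Route 12 220 > Route 29 160 > Route 21 150 > Route 2 130 > Route 24 110 > Route 3 30.
Route 18 takes 15 to reach its cap of 15 ; 24 left.
Give Route 12 19 to hit its cap of 19 ; 5 left.
Route 29 has room for 10 but only 5 remain, so it gets 5.
Total = 230×15 + 220×19 + 160×5 = 8430.

8430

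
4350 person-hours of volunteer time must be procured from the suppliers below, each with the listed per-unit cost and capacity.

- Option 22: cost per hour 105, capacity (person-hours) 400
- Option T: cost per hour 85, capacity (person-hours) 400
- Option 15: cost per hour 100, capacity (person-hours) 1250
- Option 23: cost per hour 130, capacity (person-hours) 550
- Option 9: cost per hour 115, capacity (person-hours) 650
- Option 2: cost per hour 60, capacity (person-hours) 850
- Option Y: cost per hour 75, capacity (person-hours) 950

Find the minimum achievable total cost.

Use suppliers in increasing cost order.
Take 850 from Option 2 at 60 — need 3500 more.
Option Y at 75: take all 950 person-hours — 2550 still needed.
Take 400 from Option T at 85 — need 2150 more.
Option 15 at 100: take all 1250 person-hours — 900 still needed.
Option 22 (105): use full 400 — 500 person-hours to go.
Option 9 (115): take the remaining 500 — done.
Option 23: unused.
Cost = 850×60 + 950×75 + 400×85 + 1250×100 + 400×105 + 500×115 = 380750.

380750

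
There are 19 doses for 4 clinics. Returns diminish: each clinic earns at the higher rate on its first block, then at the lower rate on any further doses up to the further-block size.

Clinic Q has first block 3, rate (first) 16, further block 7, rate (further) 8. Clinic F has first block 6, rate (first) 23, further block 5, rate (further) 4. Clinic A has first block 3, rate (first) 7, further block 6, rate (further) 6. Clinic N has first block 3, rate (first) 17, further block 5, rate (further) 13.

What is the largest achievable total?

318

Order all 8 blocks by rate: Clinic F/first 23 > Clinic N/first 17 > Clinic Q/first 16 > Clinic N/second 13 > Clinic Q/second 8 > Clinic A/first 7 > Clinic A/second 6 > Clinic F/second 4.
Clinic F/first (23): +6 → 13 left.
Clinic N first at 17: fill all 3 → 10 left.
Clinic Q/first (16): +3 → 7 left.
Fill Clinic N second block (5 at 13) → 2 left.
Clinic Q second at 8: only 2 left, fill 2.
Total = 23×6 + 17×3 + 16×3 + 13×5 + 8×2 = 318.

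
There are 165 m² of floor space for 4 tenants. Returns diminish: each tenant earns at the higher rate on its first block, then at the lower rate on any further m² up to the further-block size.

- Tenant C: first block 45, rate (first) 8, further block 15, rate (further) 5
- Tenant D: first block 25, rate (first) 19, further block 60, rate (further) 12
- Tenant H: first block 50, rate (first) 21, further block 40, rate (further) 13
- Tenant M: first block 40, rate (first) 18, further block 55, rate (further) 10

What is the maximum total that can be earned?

Rank every tier by rate: Tenant H/T1 21 > Tenant D/T1 19 > Tenant M/T1 18 > Tenant H/T2 13 > Tenant D/T2 12 > Tenant M/T2 10 > Tenant C/T1 8 > Tenant C/T2 5.
Tenant H/T1 (21): +50 — 115 left.
Fill Tenant D T1 block (25 at 19) — 90 left.
Tenant M/T1 (18): +40 — 50 left.
Tenant H/T2 (13): +40 — 10 left.
Tenant D T2 at 12: only 10 left, fill 10.
Total = 21×50 + 19×25 + 18×40 + 13×40 + 12×10 = 2885.

2885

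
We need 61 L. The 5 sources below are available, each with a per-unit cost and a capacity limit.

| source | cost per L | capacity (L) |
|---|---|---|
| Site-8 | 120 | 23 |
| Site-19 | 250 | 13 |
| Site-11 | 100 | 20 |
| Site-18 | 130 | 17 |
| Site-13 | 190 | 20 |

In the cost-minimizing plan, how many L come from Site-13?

1

Fill from the cheapest source first.
Take 20 from Site-11 at 100 — need 41 more.
Site-8 at 120: take all 23 L — 18 still needed.
Site-18 (130): use full 17 — 1 L to go.
Site-13 (190): take the remaining 1 — done.
Site-19: unused.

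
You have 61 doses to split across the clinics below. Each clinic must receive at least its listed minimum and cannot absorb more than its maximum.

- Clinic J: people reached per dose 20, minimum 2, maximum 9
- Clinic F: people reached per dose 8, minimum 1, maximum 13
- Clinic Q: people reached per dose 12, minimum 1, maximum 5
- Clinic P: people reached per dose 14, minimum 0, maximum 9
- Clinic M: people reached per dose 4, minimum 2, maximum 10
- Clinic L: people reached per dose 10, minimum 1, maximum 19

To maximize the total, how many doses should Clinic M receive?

Meeting every minimum uses 2+1+1+0+2+1 = 7 doses, leaving 54.
Highest people reached per dose first: Clinic J 20 > Clinic P 14 > Clinic Q 12 > Clinic L 10 > Clinic F 8 > Clinic M 4.
Clinic J takes 7 more to reach its cap of 9 ; 47 left.
Clinic P takes 9 more to reach its cap of 9 ; 38 left.
Clinic Q: +4 to 5 (cap) ; 34 left.
Clinic L: +18 to 19 (cap) ; 16 left.
Give Clinic F 12 more to hit its cap of 13 ; 4 left.
Only 4 left; Clinic M takes them to reach 6.

6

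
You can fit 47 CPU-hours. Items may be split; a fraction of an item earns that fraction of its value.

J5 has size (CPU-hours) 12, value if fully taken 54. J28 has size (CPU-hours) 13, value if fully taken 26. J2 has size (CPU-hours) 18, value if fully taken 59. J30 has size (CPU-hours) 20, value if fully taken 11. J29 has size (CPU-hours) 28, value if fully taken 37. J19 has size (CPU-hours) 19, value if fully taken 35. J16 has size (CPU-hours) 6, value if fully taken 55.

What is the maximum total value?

Rank by value-to-size ratio: J16 55/6≈9.17, J5 54/12≈4.5, J2 59/18≈3.28, J28 26/13≈2, J19 35/19≈1.84, J29 37/28≈1.32, J30 11/20≈0.55.
All 6 CPU-hours of J16 fit (value 55) — 41 remain.
J5: take in full, 12 CPU-hours for value 54 — 29 left.
Take all of J2 (18 CPU-hours, value 59) — 11 CPU-hours left.
Fill the last 11 CPU-hours with part of J28: 11/13 of it earns 22.
Total value = 190.

190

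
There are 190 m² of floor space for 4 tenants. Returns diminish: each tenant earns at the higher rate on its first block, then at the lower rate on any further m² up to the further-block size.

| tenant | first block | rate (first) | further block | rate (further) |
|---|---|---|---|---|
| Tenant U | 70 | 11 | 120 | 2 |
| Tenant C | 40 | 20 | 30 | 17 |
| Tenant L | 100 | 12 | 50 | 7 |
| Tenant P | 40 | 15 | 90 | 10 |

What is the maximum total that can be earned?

Treat each block as its own option and order by rate: Tenant C/tier1 20 > Tenant C/tier2 17 > Tenant P/tier1 15 > Tenant L/tier1 12 > Tenant U/tier1 11 > Tenant P/tier2 10 > Tenant L/tier2 7 > Tenant U/tier2 2.
Tenant C/tier1 (20): +40 → 150 left.
Tenant C tier2 at 17: fill all 30 → 120 left.
Tenant P tier1 at 15: fill all 40 → 80 left.
80 remain; put them into Tenant L tier1 at 12.
Total = 20×40 + 17×30 + 15×40 + 12×80 = 2870.

2870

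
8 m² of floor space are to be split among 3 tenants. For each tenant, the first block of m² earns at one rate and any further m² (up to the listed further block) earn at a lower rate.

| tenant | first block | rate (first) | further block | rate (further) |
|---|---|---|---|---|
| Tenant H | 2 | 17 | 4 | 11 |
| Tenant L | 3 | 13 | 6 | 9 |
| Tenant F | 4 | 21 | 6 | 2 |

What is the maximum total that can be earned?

Order all 6 blocks by rate: Tenant F/tier1 21 > Tenant H/tier1 17 > Tenant L/tier1 13 > Tenant H/tier2 11 > Tenant L/tier2 9 > Tenant F/tier2 2.
Fill Tenant F tier1 block (4 at 21) ; 4 left.
Fill Tenant H tier1 block (2 at 17) ; 2 left.
Tenant L/tier1: +2 of 3 at 13; pool empty.
Total = 21×4 + 17×2 + 13×2 = 144.

144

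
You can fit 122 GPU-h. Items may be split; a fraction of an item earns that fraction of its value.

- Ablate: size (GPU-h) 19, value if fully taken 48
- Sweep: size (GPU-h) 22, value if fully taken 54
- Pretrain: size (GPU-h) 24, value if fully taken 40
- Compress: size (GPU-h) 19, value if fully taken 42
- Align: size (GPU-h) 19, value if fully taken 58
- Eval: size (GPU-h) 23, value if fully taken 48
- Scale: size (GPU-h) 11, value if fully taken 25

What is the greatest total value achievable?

290

Best value per unit of size first: Align 58/19≈3.05, Ablate 48/19≈2.53, Sweep 54/22≈2.45, Scale 25/11≈2.27, Compress 42/19≈2.21, Eval 48/23≈2.09, Pretrain 40/24≈1.67.
Take all of Align (19 GPU-h, value 58) — 103 GPU-h left.
Ablate: take in full, 19 GPU-h for value 48 — 84 left.
Sweep: take in full, 22 GPU-h for value 54 — 62 left.
Scale: take in full, 11 GPU-h for value 25 — 51 left.
Compress: take in full, 19 GPU-h for value 42 — 32 left.
All 23 GPU-h of Eval fit (value 48) — 9 remain.
Fill the last 9 GPU-h with part of Pretrain: 9/24 of it earns 15.
Total value = 290.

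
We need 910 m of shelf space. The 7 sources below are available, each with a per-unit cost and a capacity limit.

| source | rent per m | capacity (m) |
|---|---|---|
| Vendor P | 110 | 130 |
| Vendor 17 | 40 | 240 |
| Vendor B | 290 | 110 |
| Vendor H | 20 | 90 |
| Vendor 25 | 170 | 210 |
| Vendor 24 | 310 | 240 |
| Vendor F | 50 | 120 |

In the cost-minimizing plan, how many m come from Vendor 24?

Cheapest first:
Vendor H at 20: take all 90 m ; 820 still needed.
Take 240 from Vendor 17 at 40 ; need 580 more.
Vendor F (50): use full 120 ; 460 m to go.
Take 130 from Vendor P at 110 ; need 330 more.
Take 210 from Vendor 25 at 170 ; need 120 more.
Take 110 from Vendor B at 290 ; need 10 more.
Vendor 24 (310): take the remaining 10 ; done.

10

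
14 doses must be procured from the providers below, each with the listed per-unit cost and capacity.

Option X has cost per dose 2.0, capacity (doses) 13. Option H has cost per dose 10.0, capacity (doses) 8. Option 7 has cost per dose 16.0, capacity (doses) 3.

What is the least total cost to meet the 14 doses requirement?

Fill from the cheapest provider first.
Option X at 2.0: take all 13 doses — 1 still needed.
Option H at 10.0: take 1 of its 8 — requirement met.
Option 7: unused.
Cost = 13×2.0 + 1×10.0 = 36.

36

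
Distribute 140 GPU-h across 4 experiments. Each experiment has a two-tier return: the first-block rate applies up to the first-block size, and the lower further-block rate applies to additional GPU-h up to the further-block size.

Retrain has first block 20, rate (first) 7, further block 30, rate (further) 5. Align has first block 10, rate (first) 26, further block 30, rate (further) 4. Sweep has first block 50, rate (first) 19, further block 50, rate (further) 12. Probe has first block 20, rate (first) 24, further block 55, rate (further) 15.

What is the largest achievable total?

2575

Rank every tier by rate: Align/first 26 > Probe/first 24 > Sweep/first 19 > Probe/second 15 > Sweep/second 12 > Retrain/first 7 > Retrain/second 5 > Align/second 4.
Align first at 26: fill all 10 — 130 left.
Fill Probe first block (20 at 24) — 110 left.
Fill Sweep first block (50 at 19) — 60 left.
Probe second at 15: fill all 55 — 5 left.
Sweep/second: +5 of 50 at 12; pool empty.
Total = 26×10 + 24×20 + 19×50 + 15×55 + 12×5 = 2575.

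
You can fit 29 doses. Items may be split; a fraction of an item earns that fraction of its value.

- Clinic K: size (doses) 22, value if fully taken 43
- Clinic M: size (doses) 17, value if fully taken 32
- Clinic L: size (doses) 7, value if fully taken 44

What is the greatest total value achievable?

87

Rank by value-to-size ratio: Clinic L 44/7≈6.29, Clinic K 43/22≈1.95, Clinic M 32/17≈1.88.
All 7 doses of Clinic L fit (value 44) — 22 remain.
Take all of Clinic K (22 doses, value 43) — 0 doses left.
Total value = 87.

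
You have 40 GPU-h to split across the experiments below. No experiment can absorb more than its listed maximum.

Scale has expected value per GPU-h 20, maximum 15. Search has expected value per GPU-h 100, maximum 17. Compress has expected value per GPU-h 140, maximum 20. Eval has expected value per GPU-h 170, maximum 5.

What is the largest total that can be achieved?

5150

Order the experiments by expected value per GPU-h: Eval 170 > Compress 140 > Search 100 > Scale 20.
Give Eval 5 to hit its cap of 5 → 35 left.
Give Compress 20 to hit its cap of 20 → 15 left.
Search: +15 (room for 17) → 15. Pool exhausted.
Total = 100×15 + 140×20 + 170×5 = 5150.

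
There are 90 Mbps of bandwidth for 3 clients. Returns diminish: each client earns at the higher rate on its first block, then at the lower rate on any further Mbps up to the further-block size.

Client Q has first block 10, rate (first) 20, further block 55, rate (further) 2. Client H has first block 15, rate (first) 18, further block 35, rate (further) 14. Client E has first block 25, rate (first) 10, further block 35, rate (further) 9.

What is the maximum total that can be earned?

Order all 6 blocks by rate: Client Q/T1 20 > Client H/T1 18 > Client H/T2 14 > Client E/T1 10 > Client E/T2 9 > Client Q/T2 2.
Fill Client Q T1 block (10 at 20) ; 80 left.
Fill Client H T1 block (15 at 18) ; 65 left.
Client H/T2 (14): +35 ; 30 left.
Client E/T1 (10): +25 ; 5 left.
5 remain; put them into Client E T2 at 9.
Total = 20×10 + 18×15 + 14×35 + 10×25 + 9×5 = 1255.

1255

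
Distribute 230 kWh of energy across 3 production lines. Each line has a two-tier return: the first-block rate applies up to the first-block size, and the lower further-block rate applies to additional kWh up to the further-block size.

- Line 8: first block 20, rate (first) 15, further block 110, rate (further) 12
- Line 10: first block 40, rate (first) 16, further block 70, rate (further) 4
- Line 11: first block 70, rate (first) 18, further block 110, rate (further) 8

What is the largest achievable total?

3400

Order all 6 blocks by rate: Line 11/tier1 18 > Line 10/tier1 16 > Line 8/tier1 15 > Line 8/tier2 12 > Line 11/tier2 8 > Line 10/tier2 4.
Line 11/tier1 (18): +70 — 160 left.
Fill Line 10 tier1 block (40 at 16) — 120 left.
Fill Line 8 tier1 block (20 at 15) — 100 left.
100 remain; put them into Line 8 tier2 at 12.
Total = 18×70 + 16×40 + 15×20 + 12×100 = 3400.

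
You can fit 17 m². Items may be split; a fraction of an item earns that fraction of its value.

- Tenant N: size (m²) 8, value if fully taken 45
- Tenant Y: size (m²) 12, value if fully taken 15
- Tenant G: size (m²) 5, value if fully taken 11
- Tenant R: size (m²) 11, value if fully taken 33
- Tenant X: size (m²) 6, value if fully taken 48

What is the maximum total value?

Sort by value density: Tenant X 48/6≈8, Tenant N 45/8≈5.62, Tenant R 33/11≈3, Tenant G 11/5≈2.2, Tenant Y 15/12≈1.25.
Tenant X: take in full, 6 m² for value 48 — 11 left.
Tenant N: take in full, 8 m² for value 45 — 3 left.
Only 3 m² remain; take 3/11 of Tenant R for value 33×3/11 = 9.
Total value = 102.

102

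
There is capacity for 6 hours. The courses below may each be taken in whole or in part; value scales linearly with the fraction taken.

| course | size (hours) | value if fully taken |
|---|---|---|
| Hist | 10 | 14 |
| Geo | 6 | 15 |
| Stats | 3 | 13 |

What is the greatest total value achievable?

Best value per unit of size first: Stats 13/3≈4.33, Geo 15/6≈2.5, Hist 14/10≈1.4.
Stats: take in full, 3 hours for value 13 → 3 left.
Fill the last 3 hours with part of Geo: 3/6 of it earns 7.5.
Total value = 20.5.

20.5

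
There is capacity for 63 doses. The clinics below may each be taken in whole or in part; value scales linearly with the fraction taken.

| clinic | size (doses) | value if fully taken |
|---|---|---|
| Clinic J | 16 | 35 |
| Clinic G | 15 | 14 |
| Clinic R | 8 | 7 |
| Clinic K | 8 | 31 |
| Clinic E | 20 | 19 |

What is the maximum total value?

Rank by value-to-size ratio: Clinic K 31/8≈3.88, Clinic J 35/16≈2.19, Clinic E 19/20≈0.95, Clinic G 14/15≈0.933, Clinic R 7/8≈0.875.
Take all of Clinic K (8 doses, value 31) → 55 doses left.
Take all of Clinic J (16 doses, value 35) → 39 doses left.
Clinic E: take in full, 20 doses for value 19 → 19 left.
Take all of Clinic G (15 doses, value 14) → 4 doses left.
4 doses left: a 4/8 share of Clinic R gives 7×4/8 = 3.5.
Total value = 102.5.

102.5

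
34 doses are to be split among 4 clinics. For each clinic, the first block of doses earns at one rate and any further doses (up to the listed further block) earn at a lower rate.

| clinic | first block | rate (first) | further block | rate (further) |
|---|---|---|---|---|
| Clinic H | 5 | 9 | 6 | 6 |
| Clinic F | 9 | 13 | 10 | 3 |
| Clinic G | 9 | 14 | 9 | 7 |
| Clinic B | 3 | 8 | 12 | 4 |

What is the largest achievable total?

368

Rank every tier by rate: Clinic G/first 14 > Clinic F/first 13 > Clinic H/first 9 > Clinic B/first 8 > Clinic G/second 7 > Clinic H/second 6 > Clinic B/second 4 > Clinic F/second 3.
Clinic G first at 14: fill all 9 ; 25 left.
Clinic F/first (13): +9 ; 16 left.
Fill Clinic H first block (5 at 9) ; 11 left.
Clinic B/first (8): +3 ; 8 left.
Clinic G/second: +8 of 9 at 7; pool empty.
Total = 14×9 + 13×9 + 9×5 + 8×3 + 7×8 = 368.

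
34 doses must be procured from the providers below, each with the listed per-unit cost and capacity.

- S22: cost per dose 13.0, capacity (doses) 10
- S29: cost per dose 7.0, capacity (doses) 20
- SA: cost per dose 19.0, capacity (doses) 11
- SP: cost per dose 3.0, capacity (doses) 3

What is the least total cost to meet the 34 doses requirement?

Fill from the cheapest provider first.
SP (3.0): use full 3 ; 31 doses to go.
Take 20 from S29 at 7.0 ; need 11 more.
Take 10 from S22 at 13.0 ; need 1 more.
Take 1 from SA at 19.0 to finish.
Cost = 3×3.0 + 20×7.0 + 10×13.0 + 1×19.0 = 298.

298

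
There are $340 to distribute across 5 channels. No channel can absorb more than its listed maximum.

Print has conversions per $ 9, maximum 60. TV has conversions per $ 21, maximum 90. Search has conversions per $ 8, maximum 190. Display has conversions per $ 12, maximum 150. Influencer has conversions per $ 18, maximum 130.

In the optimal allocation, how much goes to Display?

Highest conversions per $ first: TV 21 > Influencer 18 > Display 12 > Print 9 > Search 8.
TV: +90 to 90 (cap) — 250 left.
Give Influencer 130 to hit its cap of 130 — 120 left.
Display has room for 150 but only 120 remain, so it gets 120.

120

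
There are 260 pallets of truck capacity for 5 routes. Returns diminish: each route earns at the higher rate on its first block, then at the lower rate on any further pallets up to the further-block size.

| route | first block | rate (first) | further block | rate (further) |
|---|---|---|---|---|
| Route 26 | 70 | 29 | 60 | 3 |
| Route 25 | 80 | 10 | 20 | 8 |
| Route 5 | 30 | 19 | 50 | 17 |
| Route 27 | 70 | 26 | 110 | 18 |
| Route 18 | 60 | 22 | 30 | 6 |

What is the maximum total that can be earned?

6280

Rank every tier by rate: Route 26/tier1 29 > Route 27/tier1 26 > Route 18/tier1 22 > Route 5/tier1 19 > Route 27/tier2 18 > Route 5/tier2 17 > Route 25/tier1 10 > Route 25/tier2 8 > Route 18/tier2 6 > Route 26/tier2 3.
Route 26 tier1 at 29: fill all 70 — 190 left.
Route 27/tier1 (26): +70 — 120 left.
Fill Route 18 tier1 block (60 at 22) — 60 left.
Route 5 tier1 at 19: fill all 30 — 30 left.
30 remain; put them into Route 27 tier2 at 18.
Total = 29×70 + 26×70 + 22×60 + 19×30 + 18×30 = 6280.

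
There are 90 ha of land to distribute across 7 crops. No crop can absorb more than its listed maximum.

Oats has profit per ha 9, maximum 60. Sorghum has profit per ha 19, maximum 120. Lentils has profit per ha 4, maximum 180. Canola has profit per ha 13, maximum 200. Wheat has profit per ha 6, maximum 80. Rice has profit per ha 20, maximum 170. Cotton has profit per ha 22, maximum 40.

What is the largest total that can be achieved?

Rank by profit per ha: Cotton 22 > Rice 20 > Sorghum 19 > Canola 13 > Oats 9 > Wheat 6 > Lentils 4.
Give Cotton 40 to hit its cap of 40 → 50 left.
Only 50 left; Rice takes them to reach 50.
Total = 20×50 + 22×40 = 1880.

1880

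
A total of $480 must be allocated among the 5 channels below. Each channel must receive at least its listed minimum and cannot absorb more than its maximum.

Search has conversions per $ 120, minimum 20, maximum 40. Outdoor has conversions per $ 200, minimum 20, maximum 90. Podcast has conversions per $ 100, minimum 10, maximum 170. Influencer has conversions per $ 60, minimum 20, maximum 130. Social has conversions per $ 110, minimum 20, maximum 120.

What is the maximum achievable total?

56600

Meeting every minimum uses 20+20+10+20+20 = 90 $, leaving 390.
Rank by conversions per $: Outdoor 200 > Search 120 > Social 110 > Podcast 100 > Influencer 60.
Outdoor takes 70 more to reach its cap of 90 ; 320 left.
Search takes 20 more to reach its cap of 40 ; 300 left.
Social takes 100 more to reach its cap of 120 ; 200 left.
Podcast: +160 to 170 (cap) ; 40 left.
Influencer has room for 110 more but only 40 remain, so it gets 60.
Total = 120×40 + 200×90 + 100×170 + 60×60 + 110×120 = 56600.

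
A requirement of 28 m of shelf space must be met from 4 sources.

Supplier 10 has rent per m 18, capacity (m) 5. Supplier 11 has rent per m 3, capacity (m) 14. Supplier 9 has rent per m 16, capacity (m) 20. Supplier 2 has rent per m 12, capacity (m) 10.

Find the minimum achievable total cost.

226

Use sources in increasing cost order.
Supplier 11 at 3: take all 14 m ; 14 still needed.
Supplier 2 (12): use full 10 ; 4 m to go.
Take 4 from Supplier 9 at 16 to finish.
Supplier 10: unused.
Cost = 14×3 + 10×12 + 4×16 = 226.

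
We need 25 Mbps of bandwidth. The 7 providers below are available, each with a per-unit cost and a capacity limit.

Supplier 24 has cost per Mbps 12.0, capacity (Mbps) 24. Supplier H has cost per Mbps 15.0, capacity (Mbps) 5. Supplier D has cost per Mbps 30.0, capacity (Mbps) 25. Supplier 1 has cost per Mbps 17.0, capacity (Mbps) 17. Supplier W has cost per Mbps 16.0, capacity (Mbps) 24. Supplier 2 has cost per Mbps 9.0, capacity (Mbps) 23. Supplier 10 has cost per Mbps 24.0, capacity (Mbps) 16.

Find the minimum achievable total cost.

Use providers in increasing cost order.
Supplier 2 (9.0): use full 23 ; 2 Mbps to go.
Take 2 from Supplier 24 at 12.0 to finish.
Supplier H, Supplier W, Supplier 1, Supplier 10, Supplier D: unused.
Cost = 23×9.0 + 2×12.0 = 231.

231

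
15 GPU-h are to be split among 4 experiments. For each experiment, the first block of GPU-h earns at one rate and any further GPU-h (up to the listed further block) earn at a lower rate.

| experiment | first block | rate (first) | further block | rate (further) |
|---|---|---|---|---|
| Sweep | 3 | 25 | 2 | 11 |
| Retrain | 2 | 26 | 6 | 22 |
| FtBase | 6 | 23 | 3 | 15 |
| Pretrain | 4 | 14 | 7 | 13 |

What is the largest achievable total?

Order all 8 blocks by rate: Retrain/T1 26 > Sweep/T1 25 > FtBase/T1 23 > Retrain/T2 22 > FtBase/T2 15 > Pretrain/T1 14 > Pretrain/T2 13 > Sweep/T2 11.
Retrain/T1 (26): +2 ; 13 left.
Sweep/T1 (25): +3 ; 10 left.
FtBase/T1 (23): +6 ; 4 left.
Retrain/T2: +4 of 6 at 22; pool empty.
Total = 26×2 + 25×3 + 23×6 + 22×4 = 353.

353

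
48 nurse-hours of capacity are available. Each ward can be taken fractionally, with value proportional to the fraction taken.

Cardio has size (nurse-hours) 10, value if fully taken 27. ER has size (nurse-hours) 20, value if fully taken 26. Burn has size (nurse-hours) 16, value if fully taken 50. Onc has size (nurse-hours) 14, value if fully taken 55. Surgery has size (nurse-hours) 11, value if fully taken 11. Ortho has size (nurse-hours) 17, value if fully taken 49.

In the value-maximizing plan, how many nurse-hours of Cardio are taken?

1

Rank by value-to-size ratio: Onc 55/14≈3.93, Burn 50/16≈3.12, Ortho 49/17≈2.88, Cardio 27/10≈2.7, ER 26/20≈1.3, Surgery 11/11≈1.
All 14 nurse-hours of Onc fit (value 55) — 34 remain.
All 16 nurse-hours of Burn fit (value 50) — 18 remain.
Take all of Ortho (17 nurse-hours, value 49) — 1 nurse-hours left.
Only 1 nurse-hours remain; take 1/10 of Cardio for value 27×1/10 = 2.7.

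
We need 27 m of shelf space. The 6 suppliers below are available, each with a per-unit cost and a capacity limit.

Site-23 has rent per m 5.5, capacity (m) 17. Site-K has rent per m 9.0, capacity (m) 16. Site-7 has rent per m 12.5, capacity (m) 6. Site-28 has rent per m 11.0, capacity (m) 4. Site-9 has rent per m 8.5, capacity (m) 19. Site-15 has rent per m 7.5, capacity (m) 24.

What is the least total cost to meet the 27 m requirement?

168.5

Fill from the cheapest supplier first.
Take 17 from Site-23 at 5.5 — need 10 more.
Site-15 at 7.5: take 10 of its 24 — requirement met.
Site-9, Site-K, Site-28, Site-7: unused.
Cost = 17×5.5 + 10×7.5 = 168.5.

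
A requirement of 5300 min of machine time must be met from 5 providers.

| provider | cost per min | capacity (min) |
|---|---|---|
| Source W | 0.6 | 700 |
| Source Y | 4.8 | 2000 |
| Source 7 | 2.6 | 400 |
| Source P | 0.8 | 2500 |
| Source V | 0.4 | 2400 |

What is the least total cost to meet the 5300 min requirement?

Cheapest first:
Source V (0.4): use full 2400 ; 2900 min to go.
Source W (0.6): use full 700 ; 2200 min to go.
Source P at 0.8: take 2200 of its 2500 ; requirement met.
Source 7, Source Y: unused.
Cost = 2400×0.4 + 700×0.6 + 2200×0.8 = 3140.

3140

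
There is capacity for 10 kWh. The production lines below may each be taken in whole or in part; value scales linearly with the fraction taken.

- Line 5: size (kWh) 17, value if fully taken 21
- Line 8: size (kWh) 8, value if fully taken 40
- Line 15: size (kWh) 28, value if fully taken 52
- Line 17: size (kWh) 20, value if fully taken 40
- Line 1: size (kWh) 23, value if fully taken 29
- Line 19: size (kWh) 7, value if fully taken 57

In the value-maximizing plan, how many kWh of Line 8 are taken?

3

Best value per unit of size first: Line 19 57/7≈8.14, Line 8 40/8≈5, Line 17 40/20≈2, Line 15 52/28≈1.86, Line 1 29/23≈1.26, Line 5 21/17≈1.24.
Line 19: take in full, 7 kWh for value 57 ; 3 left.
Fill the last 3 kWh with part of Line 8: 3/8 of it earns 15.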